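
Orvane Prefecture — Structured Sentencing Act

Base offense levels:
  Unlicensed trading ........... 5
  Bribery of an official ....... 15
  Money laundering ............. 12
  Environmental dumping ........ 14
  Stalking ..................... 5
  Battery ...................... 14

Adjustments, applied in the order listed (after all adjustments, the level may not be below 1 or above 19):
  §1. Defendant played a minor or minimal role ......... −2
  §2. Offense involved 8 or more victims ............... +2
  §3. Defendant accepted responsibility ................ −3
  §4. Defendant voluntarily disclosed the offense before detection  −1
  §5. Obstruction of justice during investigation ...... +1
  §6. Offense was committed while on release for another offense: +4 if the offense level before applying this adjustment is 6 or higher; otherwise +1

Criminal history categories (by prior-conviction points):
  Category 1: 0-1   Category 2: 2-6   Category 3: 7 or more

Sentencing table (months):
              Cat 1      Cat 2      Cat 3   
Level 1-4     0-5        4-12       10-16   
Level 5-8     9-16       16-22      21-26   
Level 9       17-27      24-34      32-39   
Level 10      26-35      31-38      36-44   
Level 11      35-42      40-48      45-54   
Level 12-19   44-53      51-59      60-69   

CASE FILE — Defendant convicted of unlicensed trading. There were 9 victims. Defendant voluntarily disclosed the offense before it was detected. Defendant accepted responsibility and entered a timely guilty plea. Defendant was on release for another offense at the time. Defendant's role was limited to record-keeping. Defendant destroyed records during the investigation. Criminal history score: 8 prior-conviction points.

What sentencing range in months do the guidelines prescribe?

10-16 months

Base offense level for unlicensed trading: 5.
§1 applies: 5 − 2 = 3.
§2 applies: 3 + 2 = 5.
§3 applies: 5 − 3 = 2.
§4 applies: 2 − 1 = 1.
§5 applies: 1 + 1 = 2.
§6 applies (level before this adjustment is 2 < 6, so +1): 2 + 1 = 3.
Final offense level: 3.
Criminal history: 8 prior points → Category 3 (7+).
Level 3 falls in the 1-4 band.
Grid: Level 1-4 × Category 3 = 10-16 months.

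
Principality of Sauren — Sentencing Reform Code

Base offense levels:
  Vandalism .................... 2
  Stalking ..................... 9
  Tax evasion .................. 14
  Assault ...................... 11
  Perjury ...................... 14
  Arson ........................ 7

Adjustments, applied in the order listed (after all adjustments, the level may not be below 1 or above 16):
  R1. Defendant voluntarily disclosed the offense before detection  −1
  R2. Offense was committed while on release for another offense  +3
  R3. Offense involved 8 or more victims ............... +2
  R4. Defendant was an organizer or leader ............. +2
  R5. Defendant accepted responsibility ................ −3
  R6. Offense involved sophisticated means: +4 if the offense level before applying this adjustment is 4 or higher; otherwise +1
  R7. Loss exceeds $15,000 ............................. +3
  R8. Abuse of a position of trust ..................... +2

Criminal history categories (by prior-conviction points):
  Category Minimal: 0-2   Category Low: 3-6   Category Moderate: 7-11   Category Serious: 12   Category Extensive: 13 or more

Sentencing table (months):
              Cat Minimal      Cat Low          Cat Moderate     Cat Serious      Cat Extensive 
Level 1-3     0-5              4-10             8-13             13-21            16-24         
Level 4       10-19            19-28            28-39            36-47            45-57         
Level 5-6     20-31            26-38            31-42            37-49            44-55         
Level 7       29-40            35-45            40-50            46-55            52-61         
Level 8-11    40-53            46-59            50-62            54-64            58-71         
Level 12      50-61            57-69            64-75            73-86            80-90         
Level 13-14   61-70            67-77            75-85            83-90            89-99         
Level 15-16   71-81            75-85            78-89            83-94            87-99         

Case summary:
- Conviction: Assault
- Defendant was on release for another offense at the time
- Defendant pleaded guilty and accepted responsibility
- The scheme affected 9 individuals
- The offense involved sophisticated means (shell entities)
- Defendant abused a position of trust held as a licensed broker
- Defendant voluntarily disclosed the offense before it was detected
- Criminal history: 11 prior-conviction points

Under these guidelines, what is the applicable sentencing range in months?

78-89 months

Base offense level for assault: 11.
R1 applies: 11 − 1 = 10.
R2 applies: 10 + 3 = 13.
R3 applies: 13 + 2 = 15.
R5 applies: 15 − 3 = 12.
R6 applies (level before this adjustment is 12 ≥ 4, so +4): 12 + 4 = 16.
R7 does not apply.
R8 applies: 16 + 2 = 18.
Level 18 exceeds the maximum of 16; capped at 16.
Final offense level: 16.
Criminal history: 11 prior points → Category Moderate (7-11).
Level 16 falls in the 15-16 band.
Grid: Level 15-16 × Category Moderate = 78-89 months.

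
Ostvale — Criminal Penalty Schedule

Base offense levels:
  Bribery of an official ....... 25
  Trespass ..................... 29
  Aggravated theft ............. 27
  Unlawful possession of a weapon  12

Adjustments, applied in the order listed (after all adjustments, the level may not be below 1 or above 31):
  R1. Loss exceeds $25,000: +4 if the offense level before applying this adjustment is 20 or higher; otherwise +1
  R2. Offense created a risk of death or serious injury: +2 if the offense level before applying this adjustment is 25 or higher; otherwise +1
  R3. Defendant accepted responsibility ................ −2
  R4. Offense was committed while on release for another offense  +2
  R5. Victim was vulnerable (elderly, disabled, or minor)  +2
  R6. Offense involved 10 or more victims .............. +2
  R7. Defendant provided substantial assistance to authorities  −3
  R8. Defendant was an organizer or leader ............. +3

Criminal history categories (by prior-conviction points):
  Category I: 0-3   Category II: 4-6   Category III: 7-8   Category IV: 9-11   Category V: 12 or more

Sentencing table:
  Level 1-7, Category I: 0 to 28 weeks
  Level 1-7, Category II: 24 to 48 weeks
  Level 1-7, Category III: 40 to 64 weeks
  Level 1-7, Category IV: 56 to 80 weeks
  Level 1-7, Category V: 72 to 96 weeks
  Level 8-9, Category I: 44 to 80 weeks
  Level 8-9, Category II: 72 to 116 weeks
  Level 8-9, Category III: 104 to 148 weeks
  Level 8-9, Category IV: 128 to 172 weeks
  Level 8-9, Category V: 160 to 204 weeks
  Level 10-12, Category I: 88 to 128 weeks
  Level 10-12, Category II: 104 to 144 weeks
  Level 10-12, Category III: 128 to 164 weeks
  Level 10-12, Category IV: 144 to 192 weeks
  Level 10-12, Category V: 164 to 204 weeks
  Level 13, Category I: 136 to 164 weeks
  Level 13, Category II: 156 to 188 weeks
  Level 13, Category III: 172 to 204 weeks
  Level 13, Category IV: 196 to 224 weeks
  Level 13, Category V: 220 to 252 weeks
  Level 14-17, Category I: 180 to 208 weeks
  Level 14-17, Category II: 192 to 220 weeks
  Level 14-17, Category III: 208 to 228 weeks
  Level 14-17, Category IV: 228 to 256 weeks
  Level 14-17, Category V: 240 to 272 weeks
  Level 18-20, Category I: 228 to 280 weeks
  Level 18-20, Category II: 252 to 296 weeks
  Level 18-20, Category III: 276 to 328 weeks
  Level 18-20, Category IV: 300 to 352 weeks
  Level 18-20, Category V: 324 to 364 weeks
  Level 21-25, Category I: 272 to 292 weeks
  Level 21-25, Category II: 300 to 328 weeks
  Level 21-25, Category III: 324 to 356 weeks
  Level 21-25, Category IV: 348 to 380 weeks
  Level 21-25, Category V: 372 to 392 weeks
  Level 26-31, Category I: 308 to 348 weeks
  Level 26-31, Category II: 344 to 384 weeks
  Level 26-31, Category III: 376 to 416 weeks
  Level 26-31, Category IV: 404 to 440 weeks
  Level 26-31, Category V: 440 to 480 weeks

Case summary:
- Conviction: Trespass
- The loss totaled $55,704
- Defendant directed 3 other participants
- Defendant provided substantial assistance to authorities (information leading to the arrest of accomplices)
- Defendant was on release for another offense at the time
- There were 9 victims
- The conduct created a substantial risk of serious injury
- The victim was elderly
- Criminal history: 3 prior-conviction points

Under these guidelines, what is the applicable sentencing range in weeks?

308-348 weeks

Base offense level for trespass: 29.
R1 applies (level before this adjustment is 29 ≥ 20, so +4): 29 + 4 = 33.
R2 applies (level before this adjustment is 33 ≥ 25, so +2): 33 + 2 = 35.
R3 does not apply.
R4 applies: 35 + 2 = 37.
R5 applies: 37 + 2 = 39.
R6 does not apply.
R7 applies: 39 − 3 = 36.
R8 applies: 36 + 3 = 39.
Level 39 exceeds the maximum of 31; capped at 31.
Final offense level: 31.
Criminal history: 3 prior points → Category I (0-3).
Level 31 falls in the 26-31 band.
Grid: Level 26-31 × Category I = 308-348 weeks.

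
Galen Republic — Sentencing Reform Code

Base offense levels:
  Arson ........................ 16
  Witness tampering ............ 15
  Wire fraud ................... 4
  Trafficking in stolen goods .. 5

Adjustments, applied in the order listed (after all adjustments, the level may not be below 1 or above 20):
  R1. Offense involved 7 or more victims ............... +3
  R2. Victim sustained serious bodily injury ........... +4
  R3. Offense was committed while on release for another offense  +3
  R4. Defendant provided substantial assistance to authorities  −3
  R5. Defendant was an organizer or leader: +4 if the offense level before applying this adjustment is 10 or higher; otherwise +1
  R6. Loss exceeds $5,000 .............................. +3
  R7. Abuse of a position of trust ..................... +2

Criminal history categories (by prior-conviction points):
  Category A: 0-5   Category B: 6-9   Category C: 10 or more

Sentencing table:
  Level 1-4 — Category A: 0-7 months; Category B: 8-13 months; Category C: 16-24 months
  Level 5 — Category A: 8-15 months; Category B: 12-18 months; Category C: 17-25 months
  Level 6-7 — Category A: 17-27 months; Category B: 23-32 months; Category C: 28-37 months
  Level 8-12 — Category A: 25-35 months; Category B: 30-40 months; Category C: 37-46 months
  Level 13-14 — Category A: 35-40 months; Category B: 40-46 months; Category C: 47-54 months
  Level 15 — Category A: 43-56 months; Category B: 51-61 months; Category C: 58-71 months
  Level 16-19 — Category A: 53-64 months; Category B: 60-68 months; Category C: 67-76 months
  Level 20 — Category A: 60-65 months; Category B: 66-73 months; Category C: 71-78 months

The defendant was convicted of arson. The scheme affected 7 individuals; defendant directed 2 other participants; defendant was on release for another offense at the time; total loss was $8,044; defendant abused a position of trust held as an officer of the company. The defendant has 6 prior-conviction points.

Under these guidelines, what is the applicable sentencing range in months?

66-73 months

Base offense level for arson: 16.
R1 applies: 16 + 3 = 19.
R2 does not apply.
R3 applies: 19 + 3 = 22.
R5 applies (level before this adjustment is 22 ≥ 10, so +4): 22 + 4 = 26.
R6 applies: 26 + 3 = 29.
R7 applies: 29 + 2 = 31.
Level 31 exceeds the maximum of 20; capped at 20.
Final offense level: 20.
Criminal history: 6 prior points → Category B (6-9).
Level 20 falls in the 20 band.
Grid: Level 20 × Category B = 66-73 months.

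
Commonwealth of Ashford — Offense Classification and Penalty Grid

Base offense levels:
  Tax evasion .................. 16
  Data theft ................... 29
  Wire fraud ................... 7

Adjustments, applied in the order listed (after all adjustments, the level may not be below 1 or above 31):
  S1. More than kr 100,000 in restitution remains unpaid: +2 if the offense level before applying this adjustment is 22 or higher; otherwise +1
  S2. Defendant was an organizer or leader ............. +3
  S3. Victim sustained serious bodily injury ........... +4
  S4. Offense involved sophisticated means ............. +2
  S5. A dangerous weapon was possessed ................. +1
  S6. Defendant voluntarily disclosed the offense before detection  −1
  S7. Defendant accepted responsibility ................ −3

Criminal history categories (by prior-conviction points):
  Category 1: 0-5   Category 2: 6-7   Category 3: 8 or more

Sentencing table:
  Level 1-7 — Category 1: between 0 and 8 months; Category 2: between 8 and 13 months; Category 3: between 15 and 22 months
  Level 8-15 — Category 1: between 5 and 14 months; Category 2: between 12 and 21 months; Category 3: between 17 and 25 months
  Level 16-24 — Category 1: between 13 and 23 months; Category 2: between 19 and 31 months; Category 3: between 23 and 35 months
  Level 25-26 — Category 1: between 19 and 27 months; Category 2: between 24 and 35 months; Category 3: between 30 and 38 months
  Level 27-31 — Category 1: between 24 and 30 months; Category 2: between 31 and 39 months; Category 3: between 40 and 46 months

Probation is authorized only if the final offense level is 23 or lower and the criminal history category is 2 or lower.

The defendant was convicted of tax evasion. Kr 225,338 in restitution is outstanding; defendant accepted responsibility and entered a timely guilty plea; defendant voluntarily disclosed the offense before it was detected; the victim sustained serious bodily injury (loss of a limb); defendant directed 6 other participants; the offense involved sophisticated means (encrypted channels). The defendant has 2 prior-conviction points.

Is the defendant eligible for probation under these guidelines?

Yes

Base offense level for tax evasion: 16.
S1 applies (level before this adjustment is 16 < 22, so +1): 16 + 1 = 17.
S2 applies: 17 + 3 = 20.
S3 applies: 20 + 4 = 24.
S4 applies: 24 + 2 = 26.
S6 applies: 26 − 1 = 25.
S7 applies: 25 − 3 = 22.
Final offense level: 22.
Criminal history: 2 prior points → Category 1 (0-5).
Level 22 falls in the 16-24 band.
Grid: Level 16-24 × Category 1 = 13-23 months.
Probation check: level 22 ≤ 23 and category 1 ≤ 2 → eligible.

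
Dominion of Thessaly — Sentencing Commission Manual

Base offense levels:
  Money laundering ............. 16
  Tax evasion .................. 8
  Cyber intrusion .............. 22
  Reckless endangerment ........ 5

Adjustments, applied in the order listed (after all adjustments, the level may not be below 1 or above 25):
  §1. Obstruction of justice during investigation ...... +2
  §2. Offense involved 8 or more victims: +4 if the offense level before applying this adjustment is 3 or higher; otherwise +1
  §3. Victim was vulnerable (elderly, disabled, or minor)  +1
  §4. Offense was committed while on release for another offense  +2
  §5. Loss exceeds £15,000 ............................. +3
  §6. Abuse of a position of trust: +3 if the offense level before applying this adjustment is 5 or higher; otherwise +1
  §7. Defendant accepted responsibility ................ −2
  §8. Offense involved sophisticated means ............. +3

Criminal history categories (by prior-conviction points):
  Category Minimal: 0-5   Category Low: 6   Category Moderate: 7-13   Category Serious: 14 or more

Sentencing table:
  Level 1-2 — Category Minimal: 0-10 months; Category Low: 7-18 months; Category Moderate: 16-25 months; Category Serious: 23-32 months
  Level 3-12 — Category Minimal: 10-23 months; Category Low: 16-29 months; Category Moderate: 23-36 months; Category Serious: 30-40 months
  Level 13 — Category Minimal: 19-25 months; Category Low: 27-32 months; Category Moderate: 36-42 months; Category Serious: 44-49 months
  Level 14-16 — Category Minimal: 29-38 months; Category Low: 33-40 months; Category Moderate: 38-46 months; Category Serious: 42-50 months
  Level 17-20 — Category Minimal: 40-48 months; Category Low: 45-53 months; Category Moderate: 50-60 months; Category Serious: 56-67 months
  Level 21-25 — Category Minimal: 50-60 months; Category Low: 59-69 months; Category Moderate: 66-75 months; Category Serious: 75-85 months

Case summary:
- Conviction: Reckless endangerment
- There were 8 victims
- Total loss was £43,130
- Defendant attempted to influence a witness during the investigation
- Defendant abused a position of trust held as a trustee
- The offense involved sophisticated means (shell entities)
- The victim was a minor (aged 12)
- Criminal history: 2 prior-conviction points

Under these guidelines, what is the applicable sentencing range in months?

50-60 months

Base offense level for reckless endangerment: 5.
§1 applies: 5 + 2 = 7.
§2 applies (level before this adjustment is 7 ≥ 3, so +4): 7 + 4 = 11.
§3 applies: 11 + 1 = 12.
§5 applies: 12 + 3 = 15.
§6 applies (level before this adjustment is 15 ≥ 5, so +3): 15 + 3 = 18.
§7 does not apply.
§8 applies: 18 + 3 = 21.
Final offense level: 21.
Criminal history: 2 prior points → Category Minimal (0-5).
Level 21 falls in the 21-25 band.
Grid: Level 21-25 × Category Minimal = 50-60 months.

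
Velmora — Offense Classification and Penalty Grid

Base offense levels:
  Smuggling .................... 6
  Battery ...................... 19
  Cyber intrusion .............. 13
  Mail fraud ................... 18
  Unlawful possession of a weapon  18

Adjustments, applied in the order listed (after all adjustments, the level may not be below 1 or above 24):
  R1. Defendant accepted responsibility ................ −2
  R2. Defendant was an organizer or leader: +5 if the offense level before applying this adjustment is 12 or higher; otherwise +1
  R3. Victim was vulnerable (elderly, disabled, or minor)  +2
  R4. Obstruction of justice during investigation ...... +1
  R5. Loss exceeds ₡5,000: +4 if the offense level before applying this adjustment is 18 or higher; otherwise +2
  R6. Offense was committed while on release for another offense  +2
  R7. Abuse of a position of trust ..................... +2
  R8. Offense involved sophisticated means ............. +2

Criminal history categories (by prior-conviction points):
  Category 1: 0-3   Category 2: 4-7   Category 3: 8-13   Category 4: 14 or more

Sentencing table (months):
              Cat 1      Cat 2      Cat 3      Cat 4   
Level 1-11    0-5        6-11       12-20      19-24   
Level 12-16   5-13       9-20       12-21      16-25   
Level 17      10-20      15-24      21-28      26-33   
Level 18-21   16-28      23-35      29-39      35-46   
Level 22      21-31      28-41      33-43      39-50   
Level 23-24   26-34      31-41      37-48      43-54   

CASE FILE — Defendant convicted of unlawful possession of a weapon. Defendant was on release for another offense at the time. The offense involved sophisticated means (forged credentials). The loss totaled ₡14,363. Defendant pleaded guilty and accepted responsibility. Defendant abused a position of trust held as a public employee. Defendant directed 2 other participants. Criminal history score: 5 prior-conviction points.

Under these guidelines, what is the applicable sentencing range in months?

31-41 months

Base offense level for unlawful possession of a weapon: 18.
R1 applies: 18 − 2 = 16.
R2 applies (level before this adjustment is 16 ≥ 12, so +5): 16 + 5 = 21.
R3 does not apply.
R5 applies (level before this adjustment is 21 ≥ 18, so +4): 21 + 4 = 25.
R6 applies: 25 + 2 = 27.
R7 applies: 27 + 2 = 29.
R8 applies: 29 + 2 = 31.
Level 31 exceeds the maximum of 24; capped at 24.
Final offense level: 24.
Criminal history: 5 prior points → Category 2 (4-7).
Level 24 falls in the 23-24 band.
Grid: Level 23-24 × Category 2 = 31-41 months.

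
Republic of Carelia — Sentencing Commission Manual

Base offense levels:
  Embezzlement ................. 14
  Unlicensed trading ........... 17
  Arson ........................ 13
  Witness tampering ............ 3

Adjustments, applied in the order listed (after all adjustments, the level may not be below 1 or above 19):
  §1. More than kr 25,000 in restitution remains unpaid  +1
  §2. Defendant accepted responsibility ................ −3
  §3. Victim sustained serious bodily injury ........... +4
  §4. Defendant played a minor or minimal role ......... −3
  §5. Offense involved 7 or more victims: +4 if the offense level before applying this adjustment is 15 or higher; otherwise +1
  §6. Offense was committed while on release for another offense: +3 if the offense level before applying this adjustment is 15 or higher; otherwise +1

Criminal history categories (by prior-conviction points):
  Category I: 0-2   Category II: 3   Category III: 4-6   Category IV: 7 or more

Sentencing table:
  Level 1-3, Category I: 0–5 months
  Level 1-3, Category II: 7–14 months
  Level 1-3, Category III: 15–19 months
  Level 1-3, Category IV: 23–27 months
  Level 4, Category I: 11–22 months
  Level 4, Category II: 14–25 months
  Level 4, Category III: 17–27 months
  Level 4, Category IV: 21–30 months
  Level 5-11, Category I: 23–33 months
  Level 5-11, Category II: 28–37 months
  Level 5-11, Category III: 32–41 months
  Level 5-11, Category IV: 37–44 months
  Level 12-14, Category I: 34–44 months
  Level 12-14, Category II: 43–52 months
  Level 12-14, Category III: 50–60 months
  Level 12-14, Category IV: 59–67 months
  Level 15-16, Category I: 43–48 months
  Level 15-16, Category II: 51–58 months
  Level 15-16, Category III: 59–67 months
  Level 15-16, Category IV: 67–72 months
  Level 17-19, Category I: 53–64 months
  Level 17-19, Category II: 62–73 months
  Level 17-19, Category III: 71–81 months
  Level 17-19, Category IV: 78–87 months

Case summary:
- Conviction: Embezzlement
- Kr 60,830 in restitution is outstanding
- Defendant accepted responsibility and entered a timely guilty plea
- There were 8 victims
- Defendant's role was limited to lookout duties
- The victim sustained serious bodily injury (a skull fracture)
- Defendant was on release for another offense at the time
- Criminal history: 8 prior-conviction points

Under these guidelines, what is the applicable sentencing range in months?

67-72 months

Base offense level for embezzlement: 14.
§1 applies: 14 + 1 = 15.
§2 applies: 15 − 3 = 12.
§3 applies: 12 + 4 = 16.
§4 applies: 16 − 3 = 13.
§5 applies (level before this adjustment is 13 < 15, so +1): 13 + 1 = 14.
§6 applies (level before this adjustment is 14 < 15, so +1): 14 + 1 = 15.
Final offense level: 15.
Criminal history: 8 prior points → Category IV (7+).
Level 15 falls in the 15-16 band.
Grid: Level 15-16 × Category IV = 67-72 months.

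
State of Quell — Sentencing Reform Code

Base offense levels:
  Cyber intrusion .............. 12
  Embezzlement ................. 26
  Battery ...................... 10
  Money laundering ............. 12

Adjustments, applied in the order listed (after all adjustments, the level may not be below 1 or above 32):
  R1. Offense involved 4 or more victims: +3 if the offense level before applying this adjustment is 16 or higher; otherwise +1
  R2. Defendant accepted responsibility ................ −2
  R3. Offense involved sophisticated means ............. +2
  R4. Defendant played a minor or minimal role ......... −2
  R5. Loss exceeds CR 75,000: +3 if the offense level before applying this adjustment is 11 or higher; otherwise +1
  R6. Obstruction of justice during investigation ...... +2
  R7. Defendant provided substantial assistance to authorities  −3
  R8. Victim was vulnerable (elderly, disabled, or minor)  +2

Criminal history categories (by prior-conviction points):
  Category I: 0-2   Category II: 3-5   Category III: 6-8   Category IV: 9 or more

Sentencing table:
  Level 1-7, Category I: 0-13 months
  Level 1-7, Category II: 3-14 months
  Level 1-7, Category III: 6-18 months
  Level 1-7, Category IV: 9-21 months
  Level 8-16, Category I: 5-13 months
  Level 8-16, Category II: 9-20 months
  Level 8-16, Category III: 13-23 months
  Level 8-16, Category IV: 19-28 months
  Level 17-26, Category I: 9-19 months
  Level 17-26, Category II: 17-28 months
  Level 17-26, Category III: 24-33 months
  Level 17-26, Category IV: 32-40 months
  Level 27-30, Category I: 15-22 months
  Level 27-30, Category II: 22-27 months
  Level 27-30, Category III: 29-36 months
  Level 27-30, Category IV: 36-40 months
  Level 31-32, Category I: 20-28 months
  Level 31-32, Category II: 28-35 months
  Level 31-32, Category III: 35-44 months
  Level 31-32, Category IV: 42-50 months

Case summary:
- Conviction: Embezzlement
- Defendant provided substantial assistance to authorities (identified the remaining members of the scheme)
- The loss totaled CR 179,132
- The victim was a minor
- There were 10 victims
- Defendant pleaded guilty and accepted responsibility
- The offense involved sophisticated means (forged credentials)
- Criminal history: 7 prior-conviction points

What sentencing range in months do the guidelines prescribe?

Base offense level for embezzlement: 26.
R1 applies (level before this adjustment is 26 ≥ 16, so +3): 26 + 3 = 29.
R2 applies: 29 − 2 = 27.
R3 applies: 27 + 2 = 29.
R4 does not apply.
R5 applies (level before this adjustment is 29 ≥ 11, so +3): 29 + 3 = 32.
R7 applies: 32 − 3 = 29.
R8 applies: 29 + 2 = 31.
Final offense level: 31.
Criminal history: 7 prior points → Category III (6-8).
Level 31 falls in the 31-32 band.
Grid: Level 31-32 × Category III = 35-44 months.

35-44 months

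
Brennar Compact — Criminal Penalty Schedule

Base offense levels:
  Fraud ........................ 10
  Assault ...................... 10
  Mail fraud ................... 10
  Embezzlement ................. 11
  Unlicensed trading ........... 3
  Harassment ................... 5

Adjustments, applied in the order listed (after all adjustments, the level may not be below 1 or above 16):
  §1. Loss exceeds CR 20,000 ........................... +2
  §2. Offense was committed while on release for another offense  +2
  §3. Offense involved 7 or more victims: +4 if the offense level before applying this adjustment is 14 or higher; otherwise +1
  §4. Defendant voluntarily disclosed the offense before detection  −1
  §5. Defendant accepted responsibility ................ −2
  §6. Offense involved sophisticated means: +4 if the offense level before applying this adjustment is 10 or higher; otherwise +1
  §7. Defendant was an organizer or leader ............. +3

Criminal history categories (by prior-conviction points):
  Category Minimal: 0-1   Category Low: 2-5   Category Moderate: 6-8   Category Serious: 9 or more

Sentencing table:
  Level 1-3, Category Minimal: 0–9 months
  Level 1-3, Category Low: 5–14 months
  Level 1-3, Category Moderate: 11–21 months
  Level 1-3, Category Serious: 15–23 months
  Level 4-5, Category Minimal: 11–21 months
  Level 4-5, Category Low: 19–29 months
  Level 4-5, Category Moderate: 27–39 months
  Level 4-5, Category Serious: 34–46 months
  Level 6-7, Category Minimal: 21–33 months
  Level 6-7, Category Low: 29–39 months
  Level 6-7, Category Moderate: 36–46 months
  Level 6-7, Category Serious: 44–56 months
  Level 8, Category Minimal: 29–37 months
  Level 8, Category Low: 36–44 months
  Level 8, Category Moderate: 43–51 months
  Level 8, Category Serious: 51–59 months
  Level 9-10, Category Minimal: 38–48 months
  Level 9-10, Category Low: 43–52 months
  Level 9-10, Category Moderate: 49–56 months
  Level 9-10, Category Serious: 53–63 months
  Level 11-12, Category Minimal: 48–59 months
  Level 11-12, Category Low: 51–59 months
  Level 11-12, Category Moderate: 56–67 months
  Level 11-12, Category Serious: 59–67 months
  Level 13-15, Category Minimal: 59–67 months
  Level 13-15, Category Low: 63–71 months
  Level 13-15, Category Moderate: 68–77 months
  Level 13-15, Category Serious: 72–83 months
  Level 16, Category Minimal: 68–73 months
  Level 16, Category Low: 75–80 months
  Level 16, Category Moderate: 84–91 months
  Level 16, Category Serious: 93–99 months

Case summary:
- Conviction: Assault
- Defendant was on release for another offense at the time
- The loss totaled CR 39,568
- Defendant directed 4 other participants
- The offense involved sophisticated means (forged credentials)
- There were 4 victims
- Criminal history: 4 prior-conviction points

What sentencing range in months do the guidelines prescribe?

Base offense level for assault: 10.
§1 applies: 10 + 2 = 12.
§2 applies: 12 + 2 = 14.
§3 does not apply.
§6 applies (level before this adjustment is 14 ≥ 10, so +4): 14 + 4 = 18.
§7 applies: 18 + 3 = 21.
Level 21 exceeds the maximum of 16; capped at 16.
Final offense level: 16.
Criminal history: 4 prior points → Category Low (2-5).
Level 16 falls in the 16 band.
Grid: Level 16 × Category Low = 75-80 months.

75-80 months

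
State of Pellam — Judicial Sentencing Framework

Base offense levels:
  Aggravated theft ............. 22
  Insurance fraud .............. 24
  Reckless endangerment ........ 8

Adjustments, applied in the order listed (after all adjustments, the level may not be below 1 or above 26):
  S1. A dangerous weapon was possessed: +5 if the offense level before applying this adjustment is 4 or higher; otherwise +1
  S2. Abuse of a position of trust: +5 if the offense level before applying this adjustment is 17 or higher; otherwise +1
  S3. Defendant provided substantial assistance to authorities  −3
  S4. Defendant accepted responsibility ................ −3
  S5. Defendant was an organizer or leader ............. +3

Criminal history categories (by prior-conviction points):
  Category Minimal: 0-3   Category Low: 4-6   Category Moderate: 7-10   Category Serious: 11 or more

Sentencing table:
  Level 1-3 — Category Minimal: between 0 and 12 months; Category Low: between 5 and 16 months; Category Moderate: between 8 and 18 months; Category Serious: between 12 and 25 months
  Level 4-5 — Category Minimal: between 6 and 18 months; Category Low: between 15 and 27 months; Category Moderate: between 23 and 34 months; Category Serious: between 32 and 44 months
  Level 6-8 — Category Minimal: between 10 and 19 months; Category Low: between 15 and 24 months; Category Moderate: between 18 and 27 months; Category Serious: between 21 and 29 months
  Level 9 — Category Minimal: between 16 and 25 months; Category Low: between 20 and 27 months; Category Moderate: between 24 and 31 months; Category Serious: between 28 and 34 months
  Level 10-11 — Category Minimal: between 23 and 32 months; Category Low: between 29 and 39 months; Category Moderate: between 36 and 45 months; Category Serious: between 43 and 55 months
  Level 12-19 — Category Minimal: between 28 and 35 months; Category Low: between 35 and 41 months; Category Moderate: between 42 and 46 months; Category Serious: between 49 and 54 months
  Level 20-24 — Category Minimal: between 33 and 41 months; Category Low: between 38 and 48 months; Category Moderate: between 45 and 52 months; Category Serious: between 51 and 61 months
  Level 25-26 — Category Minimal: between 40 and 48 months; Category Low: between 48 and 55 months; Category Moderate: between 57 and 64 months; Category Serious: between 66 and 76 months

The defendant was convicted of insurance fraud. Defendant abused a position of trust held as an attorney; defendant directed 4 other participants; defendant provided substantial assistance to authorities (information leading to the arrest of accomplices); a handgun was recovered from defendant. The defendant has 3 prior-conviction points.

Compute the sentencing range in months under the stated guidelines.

Base offense level for insurance fraud: 24.
S1 applies (level before this adjustment is 24 ≥ 4, so +5): 24 + 5 = 29.
S2 applies (level before this adjustment is 29 ≥ 17, so +5): 29 + 5 = 34.
S3 applies: 34 − 3 = 31.
S5 applies: 31 + 3 = 34.
Level 34 exceeds the maximum of 26; capped at 26.
Final offense level: 26.
Criminal history: 3 prior points → Category Minimal (0-3).
Level 26 falls in the 25-26 band.
Grid: Level 25-26 × Category Minimal = 40-48 months.

40-48 months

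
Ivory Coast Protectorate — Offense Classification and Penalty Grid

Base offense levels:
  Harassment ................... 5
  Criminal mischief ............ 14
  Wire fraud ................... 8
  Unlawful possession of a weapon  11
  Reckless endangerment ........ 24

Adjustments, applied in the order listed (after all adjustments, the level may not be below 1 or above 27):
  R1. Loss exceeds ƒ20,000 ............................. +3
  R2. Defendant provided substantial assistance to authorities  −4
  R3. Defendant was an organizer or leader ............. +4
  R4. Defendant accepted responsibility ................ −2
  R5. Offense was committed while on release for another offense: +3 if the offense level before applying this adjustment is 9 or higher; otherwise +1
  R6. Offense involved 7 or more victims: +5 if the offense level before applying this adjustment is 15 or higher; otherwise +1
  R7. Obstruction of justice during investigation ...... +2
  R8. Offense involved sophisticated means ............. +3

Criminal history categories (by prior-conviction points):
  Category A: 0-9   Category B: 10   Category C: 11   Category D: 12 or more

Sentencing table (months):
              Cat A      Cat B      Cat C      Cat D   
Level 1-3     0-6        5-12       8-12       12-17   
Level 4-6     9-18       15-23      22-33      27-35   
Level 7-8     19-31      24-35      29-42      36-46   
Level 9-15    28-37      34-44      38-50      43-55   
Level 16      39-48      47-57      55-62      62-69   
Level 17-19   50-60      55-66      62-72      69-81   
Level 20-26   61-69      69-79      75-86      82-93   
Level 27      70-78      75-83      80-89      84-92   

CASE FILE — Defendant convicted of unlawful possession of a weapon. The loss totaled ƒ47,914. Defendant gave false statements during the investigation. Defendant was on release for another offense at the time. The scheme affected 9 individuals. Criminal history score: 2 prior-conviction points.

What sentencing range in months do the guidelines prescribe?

Base offense level for unlawful possession of a weapon: 11.
R1 applies: 11 + 3 = 14.
R4 does not apply.
R5 applies (level before this adjustment is 14 ≥ 9, so +3): 14 + 3 = 17.
R6 applies (level before this adjustment is 17 ≥ 15, so +5): 17 + 5 = 22.
R7 applies: 22 + 2 = 24.
Final offense level: 24.
Criminal history: 2 prior points → Category A (0-9).
Level 24 falls in the 20-26 band.
Grid: Level 20-26 × Category A = 61-69 months.

61-69 months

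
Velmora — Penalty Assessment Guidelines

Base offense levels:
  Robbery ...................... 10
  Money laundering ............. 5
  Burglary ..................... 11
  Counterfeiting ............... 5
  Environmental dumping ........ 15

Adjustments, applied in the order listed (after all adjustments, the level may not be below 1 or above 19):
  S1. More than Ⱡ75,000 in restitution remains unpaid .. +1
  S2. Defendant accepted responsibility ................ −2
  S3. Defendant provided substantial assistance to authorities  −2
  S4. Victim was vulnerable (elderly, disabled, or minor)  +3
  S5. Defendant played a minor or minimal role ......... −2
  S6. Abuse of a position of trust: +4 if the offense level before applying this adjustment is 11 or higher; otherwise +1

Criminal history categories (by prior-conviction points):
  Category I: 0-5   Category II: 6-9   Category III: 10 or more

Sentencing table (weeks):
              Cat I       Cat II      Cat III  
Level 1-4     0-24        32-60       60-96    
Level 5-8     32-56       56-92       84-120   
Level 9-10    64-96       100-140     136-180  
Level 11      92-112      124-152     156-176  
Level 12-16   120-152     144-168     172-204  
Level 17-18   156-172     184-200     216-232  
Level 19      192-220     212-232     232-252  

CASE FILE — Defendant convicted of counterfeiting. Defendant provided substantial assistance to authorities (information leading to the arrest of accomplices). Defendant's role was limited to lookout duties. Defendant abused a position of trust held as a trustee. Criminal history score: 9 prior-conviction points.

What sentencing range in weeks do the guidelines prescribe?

32-60 weeks

Base offense level for counterfeiting: 5.
S2 does not apply.
S3 applies: 5 − 2 = 3.
S5 applies: 3 − 2 = 1.
S6 applies (level before this adjustment is 1 < 11, so +1): 1 + 1 = 2.
Final offense level: 2.
Criminal history: 9 prior points → Category II (6-9).
Level 2 falls in the 1-4 band.
Grid: Level 1-4 × Category II = 32-60 weeks.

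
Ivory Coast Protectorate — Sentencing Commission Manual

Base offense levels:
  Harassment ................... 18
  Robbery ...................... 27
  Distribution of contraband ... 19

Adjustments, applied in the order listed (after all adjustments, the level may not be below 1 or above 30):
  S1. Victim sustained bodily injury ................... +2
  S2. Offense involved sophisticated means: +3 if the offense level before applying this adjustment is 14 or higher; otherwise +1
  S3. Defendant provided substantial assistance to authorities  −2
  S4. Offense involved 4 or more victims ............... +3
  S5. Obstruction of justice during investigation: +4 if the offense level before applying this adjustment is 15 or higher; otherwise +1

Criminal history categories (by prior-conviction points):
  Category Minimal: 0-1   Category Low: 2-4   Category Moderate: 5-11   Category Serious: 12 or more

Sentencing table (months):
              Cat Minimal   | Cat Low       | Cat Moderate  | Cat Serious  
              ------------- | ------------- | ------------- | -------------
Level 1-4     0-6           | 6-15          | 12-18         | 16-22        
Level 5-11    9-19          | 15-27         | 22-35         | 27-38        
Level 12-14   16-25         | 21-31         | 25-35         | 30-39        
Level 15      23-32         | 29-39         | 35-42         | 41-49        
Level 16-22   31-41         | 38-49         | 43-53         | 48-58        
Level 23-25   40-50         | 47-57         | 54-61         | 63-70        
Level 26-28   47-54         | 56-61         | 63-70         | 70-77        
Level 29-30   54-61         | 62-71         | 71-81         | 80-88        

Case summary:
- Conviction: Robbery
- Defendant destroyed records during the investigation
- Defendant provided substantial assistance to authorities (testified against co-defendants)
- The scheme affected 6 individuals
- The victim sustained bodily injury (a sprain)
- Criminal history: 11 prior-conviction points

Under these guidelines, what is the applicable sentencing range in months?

71-81 months

Base offense level for robbery: 27.
S1 applies: 27 + 2 = 29.
S2 does not apply.
S3 applies: 29 − 2 = 27.
S4 applies: 27 + 3 = 30.
S5 applies (level before this adjustment is 30 ≥ 15, so +4): 30 + 4 = 34.
Level 34 exceeds the maximum of 30; capped at 30.
Final offense level: 30.
Criminal history: 11 prior points → Category Moderate (5-11).
Level 30 falls in the 29-30 band.
Grid: Level 29-30 × Category Moderate = 71-81 months.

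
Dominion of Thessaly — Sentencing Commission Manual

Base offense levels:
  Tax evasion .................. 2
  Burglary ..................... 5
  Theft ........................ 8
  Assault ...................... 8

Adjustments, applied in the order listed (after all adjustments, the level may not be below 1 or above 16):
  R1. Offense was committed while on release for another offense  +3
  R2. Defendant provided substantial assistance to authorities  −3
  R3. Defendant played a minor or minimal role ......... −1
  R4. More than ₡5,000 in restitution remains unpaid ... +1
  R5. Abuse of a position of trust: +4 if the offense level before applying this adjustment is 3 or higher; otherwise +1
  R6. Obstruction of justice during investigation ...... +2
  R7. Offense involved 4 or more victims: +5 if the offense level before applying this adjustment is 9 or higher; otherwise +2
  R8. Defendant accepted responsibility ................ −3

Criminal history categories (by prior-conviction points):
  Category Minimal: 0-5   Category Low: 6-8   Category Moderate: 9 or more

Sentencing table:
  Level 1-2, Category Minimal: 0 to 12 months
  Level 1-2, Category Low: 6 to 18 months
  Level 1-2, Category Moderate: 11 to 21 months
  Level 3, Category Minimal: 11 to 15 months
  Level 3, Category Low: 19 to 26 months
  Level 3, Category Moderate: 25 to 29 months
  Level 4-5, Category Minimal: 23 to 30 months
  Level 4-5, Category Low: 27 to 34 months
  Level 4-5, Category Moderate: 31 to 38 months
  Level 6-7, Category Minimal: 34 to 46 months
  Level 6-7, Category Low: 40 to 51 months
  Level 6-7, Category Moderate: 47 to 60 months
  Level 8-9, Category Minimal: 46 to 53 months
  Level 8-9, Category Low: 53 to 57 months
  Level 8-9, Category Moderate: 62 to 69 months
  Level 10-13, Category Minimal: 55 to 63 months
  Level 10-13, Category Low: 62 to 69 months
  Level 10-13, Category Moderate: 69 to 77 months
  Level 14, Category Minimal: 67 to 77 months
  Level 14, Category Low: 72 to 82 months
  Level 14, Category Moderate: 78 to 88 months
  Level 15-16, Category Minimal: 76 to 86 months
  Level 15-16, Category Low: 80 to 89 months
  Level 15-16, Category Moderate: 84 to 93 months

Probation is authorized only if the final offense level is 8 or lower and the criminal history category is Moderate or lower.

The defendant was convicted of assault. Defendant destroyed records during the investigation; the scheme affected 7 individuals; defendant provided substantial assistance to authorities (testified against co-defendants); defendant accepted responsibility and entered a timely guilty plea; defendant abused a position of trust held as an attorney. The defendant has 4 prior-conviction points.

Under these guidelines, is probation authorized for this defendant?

Base offense level for assault: 8.
R2 applies: 8 − 3 = 5.
R5 applies (level before this adjustment is 5 ≥ 3, so +4): 5 + 4 = 9.
R6 applies: 9 + 2 = 11.
R7 applies (level before this adjustment is 11 ≥ 9, so +5): 11 + 5 = 16.
R8 applies: 16 − 3 = 13.
Final offense level: 13.
Criminal history: 4 prior points → Category Minimal (0-5).
Level 13 falls in the 10-13 band.
Grid: Level 10-13 × Category Minimal = 55-63 months.
Probation check: level 13 > 8 and category Minimal ≤ Moderate → not eligible.

No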